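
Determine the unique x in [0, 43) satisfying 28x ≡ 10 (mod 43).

28

28⁻¹ ≡ 20 (mod 43) because 28·20 = 560 = 13·43 + 1.
Multiplying both sides by 20: x ≡ 20·10 = 200 ≡ 28 (mod 43).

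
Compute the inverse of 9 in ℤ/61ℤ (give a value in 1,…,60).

61 = 6·9 + 7
9 = 1·7 + 2
7 = 3·2 + 1
2 = 2·1 + 0
Back-substituting gives 9·34 ≡ 1 (mod 61).

34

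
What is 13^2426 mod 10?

9

Powers of 3 mod 10 repeat with period 4: 3, 9, 7, 1.
2426 leaves remainder 2 on division by 4, so 13^2426 ends in 9.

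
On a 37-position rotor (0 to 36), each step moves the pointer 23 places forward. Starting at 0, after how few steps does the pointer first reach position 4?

5

23⁻¹ ≡ 29 (mod 37) because 23·29 = 667 = 18·37 + 1.
So x ≡ 29·4 = 116 ≡ 5 (mod 37).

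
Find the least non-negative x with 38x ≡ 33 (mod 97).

80

The inverse of 38 mod 97 is 23 (since 38·23 = 874 ≡ 1).
Multiplying both sides by 23: x ≡ 23·33 = 759 ≡ 80 (mod 97).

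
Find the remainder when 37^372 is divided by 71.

37

Square-and-reduce mod 71: 37^1≡37, 37^2≡20, 37^4≡45, 37^8≡37, 37^16≡20, 37^32≡45, 37^64≡37, 37^128≡20, 37^256≡45.
372 = 4 + 16 + 32 + 64 + 256, so 37^372 ≡ 45·20·45·37·45 ≡ 37 (mod 71).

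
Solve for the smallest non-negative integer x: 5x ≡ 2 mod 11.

5⁻¹ ≡ 9 (mod 11) because 5·9 = 45 = 4·11 + 1.
Multiplying both sides by 9: x ≡ 9·2 = 18 ≡ 7 (mod 11).

7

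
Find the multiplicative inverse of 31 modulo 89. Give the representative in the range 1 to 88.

23

31·23 = 713 = 8·89 + 1, so 31⁻¹ ≡ 23 (mod 89).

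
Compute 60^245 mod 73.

By repeated squaring mod 73: 60^1≡60, 60^2≡23, 60^4≡18, 60^8≡32, 60^16≡2, 60^32≡4, 60^64≡16, 60^128≡37.
Since 245 = 1 + 4 + 16 + 32 + 64 + 128 in binary, 60^245 ≡ 60·18·2·4·16·37 ≡ 62 (mod 73).

62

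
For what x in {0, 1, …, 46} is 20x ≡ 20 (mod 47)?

1

The inverse of 20 mod 47 is 40 (since 20·40 = 800 ≡ 1).
So x ≡ 40·20 = 800 ≡ 1 (mod 47).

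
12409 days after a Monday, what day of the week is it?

12409 = 1772·7 + 5, so 12409 mod 7 = 5.
Monday + 5 days → Saturday.

Saturday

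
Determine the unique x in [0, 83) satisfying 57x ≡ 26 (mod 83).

57⁻¹ ≡ 67 (mod 83) because 57·67 = 3819 = 46·83 + 1.
Multiplying both sides by 67: x ≡ 67·26 = 1742 ≡ 82 (mod 83).

82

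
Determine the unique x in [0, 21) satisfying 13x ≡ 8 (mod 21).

20

The inverse of 13 mod 21 is 13 (since 13·13 = 169 ≡ 1).
So x ≡ 13·8 = 104 ≡ 20 (mod 21).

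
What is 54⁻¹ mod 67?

54·36 = 1944 = 29·67 + 1, so 54⁻¹ ≡ 36 (mod 67).

36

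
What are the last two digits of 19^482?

Successive squares of 19 mod 100: 19^1≡19, 19^2≡61, 19^4≡21, 19^8≡41, 19^16≡81, 19^32≡61, 19^64≡21, 19^128≡41, 19^256≡81.
Since 482 = 2 + 32 + 64 + 128 + 256 in binary, 19^482 ≡ 61·61·21·41·81 ≡ 61 (mod 100).

61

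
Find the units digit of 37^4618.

9

The units digit of 37^n cycles with period 4: 7, 9, 3, 1, …
4618 leaves remainder 2 on division by 4, so 37^4618 ends in 9.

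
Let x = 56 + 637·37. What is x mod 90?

45

637·37 = 23569.
23569 − 261·90 = 79, so 23569 ≡ 79 (mod 90).
(56 + 79) mod 90 = 45.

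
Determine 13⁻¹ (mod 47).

47 = 3·13 + 8
13 = 1·8 + 5
8 = 1·5 + 3
5 = 1·3 + 2
3 = 1·2 + 1
2 = 2·1 + 0
Back-substituting gives 13·29 ≡ 1 (mod 47).

29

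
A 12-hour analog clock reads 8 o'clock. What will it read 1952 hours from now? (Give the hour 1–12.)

1952 mod 12 = 8 (since 162·12 = 1944).
8 + 8 → 4 on a 12-hour dial.

4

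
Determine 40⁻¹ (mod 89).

69

89 = 2·40 + 9
40 = 4·9 + 4
9 = 2·4 + 1
4 = 4·1 + 0
Back-substituting gives 40·69 ≡ 1 (mod 89).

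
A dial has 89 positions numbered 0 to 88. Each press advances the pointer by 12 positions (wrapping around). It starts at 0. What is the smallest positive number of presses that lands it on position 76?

36

The inverse of 12 mod 89 is 52 (since 12·52 = 624 ≡ 1).
So x ≡ 52·76 = 3952 ≡ 36 (mod 89).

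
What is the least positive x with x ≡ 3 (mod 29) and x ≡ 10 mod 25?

x ≡ 10 (mod 25) gives x ∈ {10, 35, 60, 85, 110, 135, 160, 185, …}.
The first of these with x mod 29 = 3 is 235.

235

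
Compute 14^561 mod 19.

Successive squares of 14 mod 19: 14^1≡14, 14^2≡6, 14^4≡17, 14^8≡4, 14^16≡16, 14^32≡9, 14^64≡5, 14^128≡6, 14^256≡17, 14^512≡4.
561 = 1 + 16 + 32 + 512, so 14^561 ≡ 14·16·9·4 ≡ 8 (mod 19).

8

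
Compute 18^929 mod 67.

34

Successive squares of 18 mod 67: 18^1≡18, 18^2≡56, 18^4≡54, 18^8≡35, 18^16≡19, 18^32≡26, 18^64≡6, 18^128≡36, 18^256≡23, 18^512≡60.
Since 929 = 1 + 32 + 128 + 256 + 512 in binary, 18^929 ≡ 18·26·36·23·60 ≡ 34 (mod 67).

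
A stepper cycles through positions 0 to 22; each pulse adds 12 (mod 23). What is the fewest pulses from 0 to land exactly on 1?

23 = 1·12 + 11
12 = 1·11 + 1
11 = 11·1 + 0
Back-substituting gives 12·2 ≡ 1 (mod 23).

2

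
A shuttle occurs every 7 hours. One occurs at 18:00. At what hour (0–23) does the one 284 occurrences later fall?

284·7 = 1988.
1988 = 82·24 + 20, so 1988 mod 24 = 20.
(18 + 20) mod 24 = 14.

14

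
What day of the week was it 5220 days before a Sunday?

Tuesday

5220 − 745·7 = 5, so 5220 ≡ 5 (mod 7).
Sunday − 5 days → Tuesday.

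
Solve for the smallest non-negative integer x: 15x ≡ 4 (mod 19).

18

15⁻¹ ≡ 14 (mod 19) because 15·14 = 210 = 11·19 + 1.
So x ≡ 14·4 = 56 ≡ 18 (mod 19).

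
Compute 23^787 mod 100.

47

Square-and-reduce mod 100: 23^1≡23, 23^2≡29, 23^4≡41, 23^8≡81, 23^16≡61, 23^32≡21, 23^64≡41, 23^128≡81, 23^256≡61, 23^512≡21.
787 = 1 + 2 + 16 + 256 + 512, so 23^787 ≡ 23·29·61·61·21 ≡ 47 (mod 100).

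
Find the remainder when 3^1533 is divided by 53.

Successive squares of 3 mod 53: 3^1≡3, 3^2≡9, 3^4≡28, 3^8≡42, 3^16≡15, 3^32≡13, 3^64≡10, 3^128≡47, 3^256≡36, 3^512≡24, 3^1024≡46.
1533 = 1 + 4 + 8 + 16 + 32 + 64 + 128 + 256 + 1024, so 3^1533 ≡ 3·28·42·15·13·10·47·36·46 ≡ 35 (mod 53).

35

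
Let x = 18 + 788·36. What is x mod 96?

66

788·36 = 28368.
28368 = 295·96 + 48, so 28368 mod 96 = 48.
(18 + 48) mod 96 = 66.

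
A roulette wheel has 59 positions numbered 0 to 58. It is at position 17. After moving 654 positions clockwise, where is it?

22

654 mod 59 = 5 (since 11·59 = 649).
(17 + 5) mod 59 = 22.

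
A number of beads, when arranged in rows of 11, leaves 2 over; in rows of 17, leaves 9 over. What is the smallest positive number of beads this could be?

145

x ≡ 2 (mod 11) gives x ∈ {2, 13, 24, 35, 46, 57, 68, 79, …}.
The first of these with x mod 17 = 9 is 145.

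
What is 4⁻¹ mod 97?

73

97 = 24·4 + 1
4 = 4·1 + 0
Back-substituting gives 4·73 ≡ 1 (mod 97).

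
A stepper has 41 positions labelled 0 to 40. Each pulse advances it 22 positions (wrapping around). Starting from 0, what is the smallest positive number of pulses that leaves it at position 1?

28

41 = 1·22 + 19
22 = 1·19 + 3
19 = 6·3 + 1
3 = 3·1 + 0
Back-substituting gives 22·28 ≡ 1 (mod 41).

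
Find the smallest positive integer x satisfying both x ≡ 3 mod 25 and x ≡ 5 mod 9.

203

Since 9·14 ≡ 1 (mod 25), take x = 5 + 9·((3−5)·14 mod 25) = 5 + 9·22 = 203.
Check: 203 mod 25 = 3, 203 mod 9 = 5.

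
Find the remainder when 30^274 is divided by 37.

Successive squares of 30 mod 37: 30^1≡30, 30^2≡12, 30^4≡33, 30^8≡16, 30^16≡34, 30^32≡9, 30^64≡7, 30^128≡12, 30^256≡33.
274 = 2 + 16 + 256, so 30^274 ≡ 12·34·33 ≡ 33 (mod 37).

33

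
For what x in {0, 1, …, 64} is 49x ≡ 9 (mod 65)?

36

The inverse of 49 mod 65 is 4 (since 49·4 = 196 ≡ 1).
Multiplying both sides by 4: x ≡ 4·9 = 36 ≡ 36 (mod 65).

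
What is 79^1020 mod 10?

Last digits of 9^n: 9, 1 (period 2).
1020 leaves remainder 0 on division by 2, so 79^1020 ends in 1.

1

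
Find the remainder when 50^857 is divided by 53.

Successive squares of 50 mod 53: 50^1≡50, 50^2≡9, 50^4≡28, 50^8≡42, 50^16≡15, 50^32≡13, 50^64≡10, 50^128≡47, 50^256≡36, 50^512≡24.
857 = 1 + 8 + 16 + 64 + 256 + 512, so 50^857 ≡ 50·42·15·10·36·24 ≡ 18 (mod 53).

18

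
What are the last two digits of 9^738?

21

By repeated squaring mod 100: 9^1≡9, 9^2≡81, 9^4≡61, 9^8≡21, 9^16≡41, 9^32≡81, 9^64≡61, 9^128≡21, 9^256≡41, 9^512≡81.
738 = 2 + 32 + 64 + 128 + 512, so 9^738 ≡ 81·81·61·21·81 ≡ 21 (mod 100).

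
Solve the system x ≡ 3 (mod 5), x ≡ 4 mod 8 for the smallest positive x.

28

x ≡ 3 (mod 5) gives x ∈ {3, 8, 13, 18, 23, 28}.
The first of these with x mod 8 = 4 is 28.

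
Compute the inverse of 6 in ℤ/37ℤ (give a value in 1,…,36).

6·31 = 186 = 5·37 + 1, so 6⁻¹ ≡ 31 (mod 37).

31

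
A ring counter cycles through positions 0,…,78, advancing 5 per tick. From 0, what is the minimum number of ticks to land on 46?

The inverse of 5 mod 79 is 16 (since 5·16 = 80 ≡ 1).
Multiplying both sides by 16: x ≡ 16·46 = 736 ≡ 25 (mod 79).
Check: 5·25 = 125 = 1·79 + 46.

25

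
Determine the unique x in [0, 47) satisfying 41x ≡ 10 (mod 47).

14

The inverse of 41 mod 47 is 39 (since 41·39 = 1599 ≡ 1).
Multiplying both sides by 39: x ≡ 39·10 = 390 ≡ 14 (mod 47).
Check: 41·14 = 574 = 12·47 + 10.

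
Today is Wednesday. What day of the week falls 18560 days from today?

18560 mod 7 = 3 (since 2651·7 = 18557).
Wednesday + 3 days → Saturday.

Saturday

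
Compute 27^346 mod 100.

89

Successive squares of 27 mod 100: 27^1≡27, 27^2≡29, 27^4≡41, 27^8≡81, 27^16≡61, 27^32≡21, 27^64≡41, 27^128≡81, 27^256≡61.
Since 346 = 2 + 8 + 16 + 64 + 256 in binary, 27^346 ≡ 29·81·61·41·61 ≡ 89 (mod 100).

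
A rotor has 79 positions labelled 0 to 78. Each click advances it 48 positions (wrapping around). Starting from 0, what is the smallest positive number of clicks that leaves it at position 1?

48·28 = 1344 = 17·79 + 1, so 48⁻¹ ≡ 28 (mod 79).

28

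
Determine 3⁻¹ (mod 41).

41 = 13·3 + 2
3 = 1·2 + 1
2 = 2·1 + 0
Back-substituting gives 3·14 ≡ 1 (mod 41).

14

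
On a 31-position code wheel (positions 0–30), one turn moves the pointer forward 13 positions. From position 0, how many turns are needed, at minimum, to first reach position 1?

13·12 = 156 = 5·31 + 1, so 13⁻¹ ≡ 12 (mod 31).

12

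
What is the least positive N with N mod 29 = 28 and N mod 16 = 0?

144

Since 16·20 ≡ 1 (mod 29), take x = 0 + 16·((28−0)·20 mod 29) = 0 + 16·9 = 144.
Check: 144 mod 29 = 28, 144 mod 16 = 0.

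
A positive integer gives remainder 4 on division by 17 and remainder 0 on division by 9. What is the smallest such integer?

72

Since 9·2 ≡ 1 (mod 17), take x = 0 + 9·((4−0)·2 mod 17) = 0 + 9·8 = 72.
Check: 72 mod 17 = 4, 72 mod 9 = 0.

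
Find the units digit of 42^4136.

6

The units digit of 42^n cycles with period 4: 2, 4, 8, 6, …
4136 leaves remainder 0 on division by 4, so 42^4136 ends in 6.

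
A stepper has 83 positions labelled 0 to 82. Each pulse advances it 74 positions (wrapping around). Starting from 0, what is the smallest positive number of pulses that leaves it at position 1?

46

83 = 1·74 + 9
74 = 8·9 + 2
9 = 4·2 + 1
2 = 2·1 + 0
Back-substituting gives 74·46 ≡ 1 (mod 83).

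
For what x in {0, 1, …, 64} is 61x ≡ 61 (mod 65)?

1

61⁻¹ ≡ 16 (mod 65) because 61·16 = 976 = 15·65 + 1.
So x ≡ 16·61 = 976 ≡ 1 (mod 65).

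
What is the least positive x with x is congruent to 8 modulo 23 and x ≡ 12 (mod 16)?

284

Since 16·13 ≡ 1 (mod 23), take x = 12 + 16·((8−12)·13 mod 23) = 12 + 16·17 = 284.
Check: 284 mod 23 = 8, 284 mod 16 = 12.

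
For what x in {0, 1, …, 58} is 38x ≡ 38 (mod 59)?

1

38⁻¹ ≡ 14 (mod 59) because 38·14 = 532 = 9·59 + 1.
Multiplying both sides by 14: x ≡ 14·38 = 532 ≡ 1 (mod 59).
Check: 38·1 = 38 = 0·59 + 38.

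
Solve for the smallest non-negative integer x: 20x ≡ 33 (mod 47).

4

20⁻¹ ≡ 40 (mod 47) because 20·40 = 800 = 17·47 + 1.
Multiplying both sides by 40: x ≡ 40·33 = 1320 ≡ 4 (mod 47).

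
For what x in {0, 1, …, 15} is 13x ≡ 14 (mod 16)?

The inverse of 13 mod 16 is 5 (since 13·5 = 65 ≡ 1).
Multiplying both sides by 5: x ≡ 5·14 = 70 ≡ 6 (mod 16).
Check: 13·6 = 78 = 4·16 + 14.

6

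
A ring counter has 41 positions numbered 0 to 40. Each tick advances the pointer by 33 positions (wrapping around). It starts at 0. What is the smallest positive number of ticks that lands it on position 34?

The inverse of 33 mod 41 is 5 (since 33·5 = 165 ≡ 1).
So x ≡ 5·34 = 170 ≡ 6 (mod 41).

6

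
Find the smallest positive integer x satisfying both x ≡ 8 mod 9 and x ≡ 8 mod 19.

8

x ≡ 8 (mod 9) gives x ∈ {8}.
The first of these with x mod 19 = 8 is 8.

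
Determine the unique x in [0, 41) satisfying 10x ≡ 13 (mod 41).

10⁻¹ ≡ 37 (mod 41) because 10·37 = 370 = 9·41 + 1.
So x ≡ 37·13 = 481 ≡ 30 (mod 41).

30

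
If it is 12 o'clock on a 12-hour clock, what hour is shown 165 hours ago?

165 = 13·12 + 9, so 165 mod 12 = 9.
12 − 9 → 3 on a 12-hour dial.

3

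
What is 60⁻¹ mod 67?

60·19 = 1140 = 17·67 + 1, so 60⁻¹ ≡ 19 (mod 67).

19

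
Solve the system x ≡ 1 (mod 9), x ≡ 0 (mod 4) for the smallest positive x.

28

x ≡ 0 (mod 4) gives x ∈ {0, 4, 8, 12, 16, 20, 24, 28}.
The first of these with x mod 9 = 1 is 28.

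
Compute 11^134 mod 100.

41

By repeated squaring mod 100: 11^1≡11, 11^2≡21, 11^4≡41, 11^8≡81, 11^16≡61, 11^32≡21, 11^64≡41, 11^128≡81.
Since 134 = 2 + 4 + 128 in binary, 11^134 ≡ 21·41·81 ≡ 41 (mod 100).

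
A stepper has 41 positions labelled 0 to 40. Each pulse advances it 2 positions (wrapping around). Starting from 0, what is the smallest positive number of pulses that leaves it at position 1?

2·21 = 42 = 1·41 + 1, so 2⁻¹ ≡ 21 (mod 41).

21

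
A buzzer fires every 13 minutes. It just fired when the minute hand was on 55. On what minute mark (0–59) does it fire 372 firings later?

372·13 = 4836.
4836 mod 60 = 36 (since 80·60 = 4800).
(55 + 36) mod 60 = 31.

31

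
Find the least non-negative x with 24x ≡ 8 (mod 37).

24⁻¹ ≡ 17 (mod 37) because 24·17 = 408 = 11·37 + 1.
So x ≡ 17·8 = 136 ≡ 25 (mod 37).
Check: 24·25 = 600 = 16·37 + 8.

25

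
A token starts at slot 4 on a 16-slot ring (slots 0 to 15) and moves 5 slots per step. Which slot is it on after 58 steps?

58·5 = 290.
Dividing 290 by 16 gives quotient 18 and remainder 2.
(4 + 2) mod 16 = 6.

6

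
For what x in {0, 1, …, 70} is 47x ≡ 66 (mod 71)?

The inverse of 47 mod 71 is 68 (since 47·68 = 3196 ≡ 1).
So x ≡ 68·66 = 4488 ≡ 15 (mod 71).

15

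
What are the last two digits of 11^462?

21

Successive squares of 11 mod 100: 11^1≡11, 11^2≡21, 11^4≡41, 11^8≡81, 11^16≡61, 11^32≡21, 11^64≡41, 11^128≡81, 11^256≡61.
462 = 2 + 4 + 8 + 64 + 128 + 256, so 11^462 ≡ 21·41·81·41·81·61 ≡ 21 (mod 100).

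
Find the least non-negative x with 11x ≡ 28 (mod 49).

The inverse of 11 mod 49 is 9 (since 11·9 = 99 ≡ 1).
Multiplying both sides by 9: x ≡ 9·28 = 252 ≡ 7 (mod 49).
Check: 11·7 = 77 = 1·49 + 28.

7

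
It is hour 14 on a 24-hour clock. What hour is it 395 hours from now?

1

395 − 16·24 = 11, so 395 ≡ 11 (mod 24).
(14 + 11) mod 24 = 1.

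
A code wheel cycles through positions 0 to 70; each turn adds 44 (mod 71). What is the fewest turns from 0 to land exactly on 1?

21

44·21 = 924 = 13·71 + 1, so 44⁻¹ ≡ 21 (mod 71).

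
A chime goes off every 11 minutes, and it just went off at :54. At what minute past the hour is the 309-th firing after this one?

309·11 = 3399.
3399 − 56·60 = 39, so 3399 ≡ 39 (mod 60).
(54 + 39) mod 60 = 33.

33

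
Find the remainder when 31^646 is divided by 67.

Square-and-reduce mod 67: 31^1≡31, 31^2≡23, 31^4≡60, 31^8≡49, 31^16≡56, 31^32≡54, 31^64≡35, 31^128≡19, 31^256≡26, 31^512≡6.
646 = 2 + 4 + 128 + 512, so 31^646 ≡ 23·60·19·6 ≡ 4 (mod 67).

4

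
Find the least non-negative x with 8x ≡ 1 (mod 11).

7

8⁻¹ ≡ 7 (mod 11) because 8·7 = 56 = 5·11 + 1.
So x ≡ 7·1 = 7 ≡ 7 (mod 11).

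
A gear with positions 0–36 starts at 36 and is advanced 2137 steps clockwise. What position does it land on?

27

2137 mod 37 = 28 (since 57·37 = 2109).
(36 + 28) mod 37 = 27.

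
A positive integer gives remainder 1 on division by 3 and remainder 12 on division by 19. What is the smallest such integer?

31

x ≡ 1 (mod 3) gives x ∈ {1, 4, 7, 10, 13, 16, 19, 22, …}.
The first of these with x mod 19 = 12 is 31.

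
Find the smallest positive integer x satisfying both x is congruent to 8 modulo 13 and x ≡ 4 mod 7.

Since 7·2 ≡ 1 (mod 13), take x = 4 + 7·((8−4)·2 mod 13) = 4 + 7·8 = 60.
Check: 60 mod 13 = 8, 60 mod 7 = 4.

60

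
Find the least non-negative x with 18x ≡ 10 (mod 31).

The inverse of 18 mod 31 is 19 (since 18·19 = 342 ≡ 1).
So x ≡ 19·10 = 190 ≡ 4 (mod 31).

4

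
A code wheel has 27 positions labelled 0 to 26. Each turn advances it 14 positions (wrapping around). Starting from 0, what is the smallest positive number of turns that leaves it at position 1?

14·2 = 28 = 1·27 + 1, so 14⁻¹ ≡ 2 (mod 27).

2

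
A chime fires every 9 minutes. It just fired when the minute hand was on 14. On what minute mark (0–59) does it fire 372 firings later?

2

372·9 = 3348.
Dividing 3348 by 60 gives quotient 55 and remainder 48.
(14 + 48) mod 60 = 2.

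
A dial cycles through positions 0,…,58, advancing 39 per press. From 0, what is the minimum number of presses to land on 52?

21

39⁻¹ ≡ 56 (mod 59) because 39·56 = 2184 = 37·59 + 1.
Multiplying both sides by 56: x ≡ 56·52 = 2912 ≡ 21 (mod 59).
Check: 39·21 = 819 = 13·59 + 52.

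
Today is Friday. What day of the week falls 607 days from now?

Wednesday

Dividing 607 by 7 gives quotient 86 and remainder 5.
Friday + 5 days → Wednesday.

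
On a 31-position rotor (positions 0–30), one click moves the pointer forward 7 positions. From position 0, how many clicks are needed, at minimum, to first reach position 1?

9

31 = 4·7 + 3
7 = 2·3 + 1
3 = 3·1 + 0
Back-substituting gives 7·9 ≡ 1 (mod 31).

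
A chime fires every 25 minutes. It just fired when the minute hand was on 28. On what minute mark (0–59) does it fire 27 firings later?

43

27·25 = 675.
Dividing 675 by 60 gives quotient 11 and remainder 15.
(28 + 15) mod 60 = 43.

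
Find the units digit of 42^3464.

6

The units digit of 42^n cycles with period 4: 2, 4, 8, 6, …
3464 leaves remainder 0 on division by 4, so 42^3464 ends in 6.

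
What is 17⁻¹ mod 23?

23 = 1·17 + 6
17 = 2·6 + 5
6 = 1·5 + 1
5 = 5·1 + 0
Back-substituting gives 17·19 ≡ 1 (mod 23).

19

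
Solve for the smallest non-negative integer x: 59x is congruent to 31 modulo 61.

15

The inverse of 59 mod 61 is 30 (since 59·30 = 1770 ≡ 1).
So x ≡ 30·31 = 930 ≡ 15 (mod 61).
Check: 59·15 = 885 = 14·61 + 31.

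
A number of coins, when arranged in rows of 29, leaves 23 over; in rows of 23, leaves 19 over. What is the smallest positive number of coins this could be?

Since 23·24 ≡ 1 (mod 29), take x = 19 + 23·((23−19)·24 mod 29) = 19 + 23·9 = 226.
Check: 226 mod 29 = 23, 226 mod 23 = 19.

226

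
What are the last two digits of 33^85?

93

Square-and-reduce mod 100: 33^1≡33, 33^2≡89, 33^4≡21, 33^8≡41, 33^16≡81, 33^32≡61, 33^64≡21.
Since 85 = 1 + 4 + 16 + 64 in binary, 33^85 ≡ 33·21·81·21 ≡ 93 (mod 100).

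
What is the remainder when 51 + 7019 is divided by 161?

7019 = 43·161 + 96, so 7019 mod 161 = 96.
(51 + 96) mod 161 = 147.

147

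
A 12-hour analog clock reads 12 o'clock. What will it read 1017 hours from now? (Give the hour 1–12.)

9

1017 = 84·12 + 9, so 1017 mod 12 = 9.
12 + 9 → 9 on a 12-hour dial.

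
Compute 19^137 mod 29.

2

By repeated squaring mod 29: 19^1≡19, 19^2≡13, 19^4≡24, 19^8≡25, 19^16≡16, 19^32≡24, 19^64≡25, 19^128≡16.
137 = 1 + 8 + 128, so 19^137 ≡ 19·25·16 ≡ 2 (mod 29).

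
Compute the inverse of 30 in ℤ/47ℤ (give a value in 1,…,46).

11

30·11 = 330 = 7·47 + 1, so 30⁻¹ ≡ 11 (mod 47).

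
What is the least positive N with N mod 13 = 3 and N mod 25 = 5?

Since 25·12 ≡ 1 (mod 13), take x = 5 + 25·((3−5)·12 mod 13) = 5 + 25·2 = 55.
Check: 55 mod 13 = 3, 55 mod 25 = 5.

55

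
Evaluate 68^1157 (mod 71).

62

By repeated squaring mod 71: 68^1≡68, 68^2≡9, 68^4≡10, 68^8≡29, 68^16≡60, 68^32≡50, 68^64≡15, 68^128≡12, 68^256≡2, 68^512≡4, 68^1024≡16.
Since 1157 = 1 + 4 + 128 + 1024 in binary, 68^1157 ≡ 68·10·12·16 ≡ 62 (mod 71).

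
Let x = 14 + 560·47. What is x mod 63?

0

560·47 = 26320.
26320 = 417·63 + 49, so 26320 mod 63 = 49.
(14 + 49) mod 63 = 0.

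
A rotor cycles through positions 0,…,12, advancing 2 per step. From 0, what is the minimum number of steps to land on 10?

The inverse of 2 mod 13 is 7 (since 2·7 = 14 ≡ 1).
So x ≡ 7·10 = 70 ≡ 5 (mod 13).
Check: 2·5 = 10 = 0·13 + 10.

5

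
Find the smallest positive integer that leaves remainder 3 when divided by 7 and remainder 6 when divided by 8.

Since 8·1 ≡ 1 (mod 7), take x = 6 + 8·((3−6)·1 mod 7) = 6 + 8·4 = 38.
Check: 38 mod 7 = 3, 38 mod 8 = 6.

38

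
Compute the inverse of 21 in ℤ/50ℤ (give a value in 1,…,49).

50 = 2·21 + 8
21 = 2·8 + 5
8 = 1·5 + 3
5 = 1·3 + 2
3 = 1·2 + 1
2 = 2·1 + 0
Back-substituting gives 21·31 ≡ 1 (mod 50).

31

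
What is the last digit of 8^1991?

The units digit of 8^n cycles with period 4: 8, 4, 2, 6, …
1991 mod 4 = 3, so the last digit matches 8^3 = 2.

2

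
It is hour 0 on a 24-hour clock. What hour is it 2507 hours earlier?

13

2507 − 104·24 = 11, so 2507 ≡ 11 (mod 24).
(0 − 11) mod 24 = 13.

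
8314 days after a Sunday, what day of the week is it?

8314 mod 7 = 5 (since 1187·7 = 8309).
Sunday + 5 days → Friday.

Friday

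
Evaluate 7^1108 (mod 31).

Successive squares of 7 mod 31: 7^1≡7, 7^2≡18, 7^4≡14, 7^8≡10, 7^16≡7, 7^32≡18, 7^64≡14, 7^128≡10, 7^256≡7, 7^512≡18, 7^1024≡14.
1108 = 4 + 16 + 64 + 1024, so 7^1108 ≡ 14·7·14·14 ≡ 19 (mod 31).

19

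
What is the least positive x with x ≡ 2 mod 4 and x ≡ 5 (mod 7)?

x ≡ 2 (mod 4) gives x ∈ {2, 6, 10, 14, 18, 22, 26}.
The first of these with x mod 7 = 5 is 26.

26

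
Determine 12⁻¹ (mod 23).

2

12·2 = 24 = 1·23 + 1, so 12⁻¹ ≡ 2 (mod 23).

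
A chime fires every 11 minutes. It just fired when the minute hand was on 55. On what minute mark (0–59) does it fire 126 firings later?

126·11 = 1386.
Dividing 1386 by 60 gives quotient 23 and remainder 6.
(55 + 6) mod 60 = 1.

1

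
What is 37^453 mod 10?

7

Last digits of 7^n: 7, 9, 3, 1 (period 4).
453 mod 4 = 1, so the last digit matches 7^1 = 7.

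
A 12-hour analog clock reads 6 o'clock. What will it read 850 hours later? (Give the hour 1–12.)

4

850 mod 12 = 10 (since 70·12 = 840).
6 + 10 → 4 on a 12-hour dial.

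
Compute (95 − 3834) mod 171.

23

3834 = 22·171 + 72, so 3834 mod 171 = 72.
(95 − 72) mod 171 = 23.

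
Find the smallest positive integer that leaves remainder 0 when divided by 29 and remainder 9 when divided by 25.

Since 25·7 ≡ 1 (mod 29), take x = 9 + 25·((0−9)·7 mod 29) = 9 + 25·24 = 609.
Check: 609 mod 29 = 0, 609 mod 25 = 9.

609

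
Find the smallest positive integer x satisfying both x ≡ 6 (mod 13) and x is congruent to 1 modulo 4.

45

x ≡ 1 (mod 4) gives x ∈ {1, 5, 9, 13, 17, 21, 25, 29, …}.
The first of these with x mod 13 = 6 is 45.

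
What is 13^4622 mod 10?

Powers of 3 mod 10 repeat with period 4: 3, 9, 7, 1.
4622 leaves remainder 2 on division by 4, so 13^4622 ends in 9.

9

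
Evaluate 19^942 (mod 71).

By repeated squaring mod 71: 19^1≡19, 19^2≡6, 19^4≡36, 19^8≡18, 19^16≡40, 19^32≡38, 19^64≡24, 19^128≡8, 19^256≡64, 19^512≡49.
942 = 2 + 4 + 8 + 32 + 128 + 256 + 512, so 19^942 ≡ 6·36·18·38·8·64·49 ≡ 38 (mod 71).

38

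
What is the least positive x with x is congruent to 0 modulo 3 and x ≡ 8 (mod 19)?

x ≡ 0 (mod 3) gives x ∈ {0, 3, 6, 9, 12, 15, 18, 21, …}.
The first of these with x mod 19 = 8 is 27.

27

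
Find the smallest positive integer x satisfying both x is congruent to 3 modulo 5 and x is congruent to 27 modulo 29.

143

Since 29·4 ≡ 1 (mod 5), take x = 27 + 29·((3−27)·4 mod 5) = 27 + 29·4 = 143.
Check: 143 mod 5 = 3, 143 mod 29 = 27.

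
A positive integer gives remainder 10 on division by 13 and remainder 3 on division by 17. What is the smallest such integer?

x ≡ 10 (mod 13) gives x ∈ {10, 23, 36, 49, 62, 75, 88}.
The first of these with x mod 17 = 3 is 88.

88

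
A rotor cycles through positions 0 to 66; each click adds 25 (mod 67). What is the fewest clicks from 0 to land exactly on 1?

59

25·59 = 1475 = 22·67 + 1, so 25⁻¹ ≡ 59 (mod 67).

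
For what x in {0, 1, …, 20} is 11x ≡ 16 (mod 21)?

11⁻¹ ≡ 2 (mod 21) because 11·2 = 22 = 1·21 + 1.
Multiplying both sides by 2: x ≡ 2·16 = 32 ≡ 11 (mod 21).

11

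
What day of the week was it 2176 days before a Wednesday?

2176 mod 7 = 6 (since 310·7 = 2170).
Wednesday − 6 days → Thursday.

Thursday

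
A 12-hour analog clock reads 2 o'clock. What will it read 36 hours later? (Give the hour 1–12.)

2

36 = 3·12 + 0, so 36 mod 12 = 0.
2 + 0 → 2 on a 12-hour dial.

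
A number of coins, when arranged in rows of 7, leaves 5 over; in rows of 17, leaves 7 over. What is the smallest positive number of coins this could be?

Since 17·5 ≡ 1 (mod 7), take x = 7 + 17·((5−7)·5 mod 7) = 7 + 17·4 = 75.
Check: 75 mod 7 = 5, 75 mod 17 = 7.

75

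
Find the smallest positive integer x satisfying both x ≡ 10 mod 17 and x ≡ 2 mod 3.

44

Since 3·6 ≡ 1 (mod 17), take x = 2 + 3·((10−2)·6 mod 17) = 2 + 3·14 = 44.
Check: 44 mod 17 = 10, 44 mod 3 = 2.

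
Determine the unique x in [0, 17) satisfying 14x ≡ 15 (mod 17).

The inverse of 14 mod 17 is 11 (since 14·11 = 154 ≡ 1).
So x ≡ 11·15 = 165 ≡ 12 (mod 17).

12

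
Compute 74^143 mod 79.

24

Square-and-reduce mod 79: 74^1≡74, 74^2≡25, 74^4≡72, 74^8≡49, 74^16≡31, 74^32≡13, 74^64≡11, 74^128≡42.
Since 143 = 1 + 2 + 4 + 8 + 128 in binary, 74^143 ≡ 74·25·72·49·42 ≡ 24 (mod 79).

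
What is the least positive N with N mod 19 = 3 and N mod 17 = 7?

41

Since 17·9 ≡ 1 (mod 19), take x = 7 + 17·((3−7)·9 mod 19) = 7 + 17·2 = 41.
Check: 41 mod 19 = 3, 41 mod 17 = 7.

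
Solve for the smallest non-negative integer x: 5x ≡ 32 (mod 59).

The inverse of 5 mod 59 is 12 (since 5·12 = 60 ≡ 1).
So x ≡ 12·32 = 384 ≡ 30 (mod 59).
Check: 5·30 = 150 = 2·59 + 32.

30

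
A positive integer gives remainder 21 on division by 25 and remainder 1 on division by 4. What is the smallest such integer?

21

x ≡ 1 (mod 4) gives x ∈ {1, 5, 9, 13, 17, 21}.
The first of these with x mod 25 = 21 is 21.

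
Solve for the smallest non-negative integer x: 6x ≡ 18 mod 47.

The inverse of 6 mod 47 is 8 (since 6·8 = 48 ≡ 1).
So x ≡ 8·18 = 144 ≡ 3 (mod 47).
Check: 6·3 = 18 = 0·47 + 18.

3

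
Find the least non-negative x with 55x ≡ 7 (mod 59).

13

The inverse of 55 mod 59 is 44 (since 55·44 = 2420 ≡ 1).
Multiplying both sides by 44: x ≡ 44·7 = 308 ≡ 13 (mod 59).
Check: 55·13 = 715 = 12·59 + 7.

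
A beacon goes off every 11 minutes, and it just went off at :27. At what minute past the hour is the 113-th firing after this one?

113·11 = 1243.
1243 mod 60 = 43 (since 20·60 = 1200).
(27 + 43) mod 60 = 10.

10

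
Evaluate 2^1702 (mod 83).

9

By repeated squaring mod 83: 2^1≡2, 2^2≡4, 2^4≡16, 2^8≡7, 2^16≡49, 2^32≡77, 2^64≡36, 2^128≡51, 2^256≡28, 2^512≡37, 2^1024≡41.
Since 1702 = 2 + 4 + 32 + 128 + 512 + 1024 in binary, 2^1702 ≡ 4·16·77·51·37·41 ≡ 9 (mod 83).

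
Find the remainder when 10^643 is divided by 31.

By repeated squaring mod 31: 10^1≡10, 10^2≡7, 10^4≡18, 10^8≡14, 10^16≡10, 10^32≡7, 10^64≡18, 10^128≡14, 10^256≡10, 10^512≡7.
643 = 1 + 2 + 128 + 512, so 10^643 ≡ 10·7·14·7 ≡ 9 (mod 31).

9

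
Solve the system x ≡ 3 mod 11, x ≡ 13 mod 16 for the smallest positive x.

157

x ≡ 3 (mod 11) gives x ∈ {3, 14, 25, 36, 47, 58, 69, 80, …}.
The first of these with x mod 16 = 13 is 157.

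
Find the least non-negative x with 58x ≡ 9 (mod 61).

58⁻¹ ≡ 20 (mod 61) because 58·20 = 1160 = 19·61 + 1.
So x ≡ 20·9 = 180 ≡ 58 (mod 61).
Check: 58·58 = 3364 = 55·61 + 9.

58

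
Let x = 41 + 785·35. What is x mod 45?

21

785·35 = 27475.
Dividing 27475 by 45 gives quotient 610 and remainder 25.
(41 + 25) mod 45 = 21.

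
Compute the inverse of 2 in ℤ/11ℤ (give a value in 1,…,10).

11 = 5·2 + 1
2 = 2·1 + 0
Back-substituting gives 2·6 ≡ 1 (mod 11).

6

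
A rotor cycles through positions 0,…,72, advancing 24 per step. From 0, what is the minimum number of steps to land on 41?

23

24⁻¹ ≡ 70 (mod 73) because 24·70 = 1680 = 23·73 + 1.
Multiplying both sides by 70: x ≡ 70·41 = 2870 ≡ 23 (mod 73).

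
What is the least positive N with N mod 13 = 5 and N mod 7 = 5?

5

x ≡ 5 (mod 7) gives x ∈ {5}.
The first of these with x mod 13 = 5 is 5.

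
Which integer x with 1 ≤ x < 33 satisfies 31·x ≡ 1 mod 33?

33 = 1·31 + 2
31 = 15·2 + 1
2 = 2·1 + 0
Back-substituting gives 31·16 ≡ 1 (mod 33).

16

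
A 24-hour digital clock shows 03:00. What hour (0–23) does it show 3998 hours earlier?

13

3998 mod 24 = 14 (since 166·24 = 3984).
(3 − 14) mod 24 = 13.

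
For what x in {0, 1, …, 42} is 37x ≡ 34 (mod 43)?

The inverse of 37 mod 43 is 7 (since 37·7 = 259 ≡ 1).
Multiplying both sides by 7: x ≡ 7·34 = 238 ≡ 23 (mod 43).

23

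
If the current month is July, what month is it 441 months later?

441 mod 12 = 9 (since 36·12 = 432).
July + 9 months → April.

April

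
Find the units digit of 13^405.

The units digit of 13^n cycles with period 4: 3, 9, 7, 1, …
405 mod 4 = 1, so the last digit matches 3^1 = 3.

3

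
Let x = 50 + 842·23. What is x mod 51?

842·23 = 19366.
19366 mod 51 = 37 (since 379·51 = 19329).
(50 + 37) mod 51 = 36.

36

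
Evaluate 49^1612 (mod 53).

By repeated squaring mod 53: 49^1≡49, 49^2≡16, 49^4≡44, 49^8≡28, 49^16≡42, 49^32≡15, 49^64≡13, 49^128≡10, 49^256≡47, 49^512≡36, 49^1024≡24.
1612 = 4 + 8 + 64 + 512 + 1024, so 49^1612 ≡ 44·28·13·36·24 ≡ 1 (mod 53).

1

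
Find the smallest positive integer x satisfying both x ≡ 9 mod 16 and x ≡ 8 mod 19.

217

Since 19·11 ≡ 1 (mod 16), take x = 8 + 19·((9−8)·11 mod 16) = 8 + 19·11 = 217.
Check: 217 mod 16 = 9, 217 mod 19 = 8.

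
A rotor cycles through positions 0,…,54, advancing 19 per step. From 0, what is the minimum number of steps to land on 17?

53

19⁻¹ ≡ 29 (mod 55) because 19·29 = 551 = 10·55 + 1.
Multiplying both sides by 29: x ≡ 29·17 = 493 ≡ 53 (mod 55).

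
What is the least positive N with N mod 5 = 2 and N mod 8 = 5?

x ≡ 2 (mod 5) gives x ∈ {2, 7, 12, 17, 22, 27, 32, 37}.
The first of these with x mod 8 = 5 is 37.

37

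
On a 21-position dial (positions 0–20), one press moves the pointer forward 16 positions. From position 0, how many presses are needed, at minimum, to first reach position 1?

16·4 = 64 = 3·21 + 1, so 16⁻¹ ≡ 4 (mod 21).

4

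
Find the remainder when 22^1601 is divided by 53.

Successive squares of 22 mod 53: 22^1≡22, 22^2≡7, 22^4≡49, 22^8≡16, 22^16≡44, 22^32≡28, 22^64≡42, 22^128≡15, 22^256≡13, 22^512≡10, 22^1024≡47.
1601 = 1 + 64 + 512 + 1024, so 22^1601 ≡ 22·42·10·47 ≡ 51 (mod 53).

51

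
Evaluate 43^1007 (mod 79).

75

Square-and-reduce mod 79: 43^1≡43, 43^2≡32, 43^4≡76, 43^8≡9, 43^16≡2, 43^32≡4, 43^64≡16, 43^128≡19, 43^256≡45, 43^512≡50.
1007 = 1 + 2 + 4 + 8 + 32 + 64 + 128 + 256 + 512, so 43^1007 ≡ 43·32·76·9·4·16·19·45·50 ≡ 75 (mod 79).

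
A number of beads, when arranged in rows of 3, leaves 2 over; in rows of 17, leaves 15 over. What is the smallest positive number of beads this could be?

x ≡ 2 (mod 3) gives x ∈ {2, 5, 8, 11, 14, 17, 20, 23, …}.
The first of these with x mod 17 = 15 is 32.

32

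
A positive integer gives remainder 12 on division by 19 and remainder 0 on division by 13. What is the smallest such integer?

221

x ≡ 0 (mod 13) gives x ∈ {0, 13, 26, 39, 52, 65, 78, 91, …}.
The first of these with x mod 19 = 12 is 221.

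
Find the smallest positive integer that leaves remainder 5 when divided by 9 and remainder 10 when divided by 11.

32

Since 11·5 ≡ 1 (mod 9), take x = 10 + 11·((5−10)·5 mod 9) = 10 + 11·2 = 32.
Check: 32 mod 9 = 5, 32 mod 11 = 10.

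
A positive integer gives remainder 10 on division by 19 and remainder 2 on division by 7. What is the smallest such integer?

Since 7·11 ≡ 1 (mod 19), take x = 2 + 7·((10−2)·11 mod 19) = 2 + 7·12 = 86.
Check: 86 mod 19 = 10, 86 mod 7 = 2.

86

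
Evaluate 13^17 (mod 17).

Successive squares of 13 mod 17: 13^1≡13, 13^2≡16, 13^4≡1, 13^8≡1, 13^16≡1.
Since 17 = 1 + 16 in binary, 13^17 ≡ 13·1 ≡ 13 (mod 17).

13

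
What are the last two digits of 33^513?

By repeated squaring mod 100: 33^1≡33, 33^2≡89, 33^4≡21, 33^8≡41, 33^16≡81, 33^32≡61, 33^64≡21, 33^128≡41, 33^256≡81, 33^512≡61.
513 = 1 + 512, so 33^513 ≡ 33·61 ≡ 13 (mod 100).

13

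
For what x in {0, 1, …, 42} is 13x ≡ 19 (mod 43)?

18

The inverse of 13 mod 43 is 10 (since 13·10 = 130 ≡ 1).
So x ≡ 10·19 = 190 ≡ 18 (mod 43).
Check: 13·18 = 234 = 5·43 + 19.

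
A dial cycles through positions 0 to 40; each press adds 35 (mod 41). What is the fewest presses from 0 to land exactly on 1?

34

41 = 1·35 + 6
35 = 5·6 + 5
6 = 1·5 + 1
5 = 5·1 + 0
Back-substituting gives 35·34 ≡ 1 (mod 41).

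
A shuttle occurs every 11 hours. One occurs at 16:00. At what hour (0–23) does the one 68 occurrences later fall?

68·11 = 748.
Dividing 748 by 24 gives quotient 31 and remainder 4.
(16 + 4) mod 24 = 20.

20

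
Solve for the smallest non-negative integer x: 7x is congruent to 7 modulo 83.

1

The inverse of 7 mod 83 is 12 (since 7·12 = 84 ≡ 1).
Multiplying both sides by 12: x ≡ 12·7 = 84 ≡ 1 (mod 83).
Check: 7·1 = 7 = 0·83 + 7.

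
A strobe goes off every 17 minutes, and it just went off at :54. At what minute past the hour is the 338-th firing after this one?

338·17 = 5746.
5746 mod 60 = 46 (since 95·60 = 5700).
(54 + 46) mod 60 = 40.

40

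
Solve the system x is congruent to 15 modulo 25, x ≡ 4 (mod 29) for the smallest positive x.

Since 29·19 ≡ 1 (mod 25), take x = 4 + 29·((15−4)·19 mod 25) = 4 + 29·9 = 265.
Check: 265 mod 25 = 15, 265 mod 29 = 4.

265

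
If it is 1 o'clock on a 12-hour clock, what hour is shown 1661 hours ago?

8

1661 − 138·12 = 5, so 1661 ≡ 5 (mod 12).
1 − 5 → 8 on a 12-hour dial.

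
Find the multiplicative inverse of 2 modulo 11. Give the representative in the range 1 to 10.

6

2·6 = 12 = 1·11 + 1, so 2⁻¹ ≡ 6 (mod 11).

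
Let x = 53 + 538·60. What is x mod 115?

18

538·60 = 32280.
32280 − 280·115 = 80, so 32280 ≡ 80 (mod 115).
(53 + 80) mod 115 = 18.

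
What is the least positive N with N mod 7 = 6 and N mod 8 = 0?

48

x ≡ 6 (mod 7) gives x ∈ {6, 13, 20, 27, 34, 41, 48}.
The first of these with x mod 8 = 0 is 48.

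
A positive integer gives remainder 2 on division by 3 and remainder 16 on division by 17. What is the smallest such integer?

50

Since 17·2 ≡ 1 (mod 3), take x = 16 + 17·((2−16)·2 mod 3) = 16 + 17·2 = 50.
Check: 50 mod 3 = 2, 50 mod 17 = 16.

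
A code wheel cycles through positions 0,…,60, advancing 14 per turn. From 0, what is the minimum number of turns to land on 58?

39

14⁻¹ ≡ 48 (mod 61) because 14·48 = 672 = 11·61 + 1.
Multiplying both sides by 48: x ≡ 48·58 = 2784 ≡ 39 (mod 61).
Check: 14·39 = 546 = 8·61 + 58.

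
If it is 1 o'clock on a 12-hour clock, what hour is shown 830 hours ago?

830 − 69·12 = 2, so 830 ≡ 2 (mod 12).
1 − 2 → 11 on a 12-hour dial.

11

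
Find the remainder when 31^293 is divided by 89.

54

Square-and-reduce mod 89: 31^1≡31, 31^2≡71, 31^4≡57, 31^8≡45, 31^16≡67, 31^32≡39, 31^64≡8, 31^128≡64, 31^256≡2.
293 = 1 + 4 + 32 + 256, so 31^293 ≡ 31·57·39·2 ≡ 54 (mod 89).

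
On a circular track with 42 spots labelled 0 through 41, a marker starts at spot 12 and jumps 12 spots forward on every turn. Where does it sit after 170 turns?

170·12 = 2040.
2040 mod 42 = 24 (since 48·42 = 2016).
(12 + 24) mod 42 = 36.

36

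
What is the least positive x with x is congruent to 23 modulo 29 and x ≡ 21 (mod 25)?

371

x ≡ 21 (mod 25) gives x ∈ {21, 46, 71, 96, 121, 146, 171, 196, …}.
The first of these with x mod 29 = 23 is 371.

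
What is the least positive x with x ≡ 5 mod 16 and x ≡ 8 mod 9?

x ≡ 8 (mod 9) gives x ∈ {8, 17, 26, 35, 44, 53}.
The first of these with x mod 16 = 5 is 53.

53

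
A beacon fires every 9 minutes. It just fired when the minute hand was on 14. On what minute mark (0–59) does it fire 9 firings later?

35

9·9 = 81.
81 mod 60 = 21 (since 1·60 = 60).
(14 + 21) mod 60 = 35.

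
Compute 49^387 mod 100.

By repeated squaring mod 100: 49^1≡49, 49^2≡1, 49^4≡1, 49^8≡1, 49^16≡1, 49^32≡1, 49^64≡1, 49^128≡1, 49^256≡1.
387 = 1 + 2 + 128 + 256, so 49^387 ≡ 49·1·1·1 ≡ 49 (mod 100).

49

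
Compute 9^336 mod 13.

Successive squares of 9 mod 13: 9^1≡9, 9^2≡3, 9^4≡9, 9^8≡3, 9^16≡9, 9^32≡3, 9^64≡9, 9^128≡3, 9^256≡9.
336 = 16 + 64 + 256, so 9^336 ≡ 9·9·9 ≡ 1 (mod 13).

1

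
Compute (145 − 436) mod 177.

436 − 2·177 = 82, so 436 ≡ 82 (mod 177).
(145 − 82) mod 177 = 63.

63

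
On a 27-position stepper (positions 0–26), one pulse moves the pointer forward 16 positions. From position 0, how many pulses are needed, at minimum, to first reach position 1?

27 = 1·16 + 11
16 = 1·11 + 5
11 = 2·5 + 1
5 = 5·1 + 0
Back-substituting gives 16·22 ≡ 1 (mod 27).

22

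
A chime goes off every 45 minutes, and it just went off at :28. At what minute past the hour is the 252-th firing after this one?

252·45 = 11340.
11340 mod 60 = 0 (since 189·60 = 11340).
(28 + 0) mod 60 = 28.

28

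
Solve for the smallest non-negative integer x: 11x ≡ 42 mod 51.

27

The inverse of 11 mod 51 is 14 (since 11·14 = 154 ≡ 1).
Multiplying both sides by 14: x ≡ 14·42 = 588 ≡ 27 (mod 51).
Check: 11·27 = 297 = 5·51 + 42.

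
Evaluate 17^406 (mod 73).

24

Successive squares of 17 mod 73: 17^1≡17, 17^2≡70, 17^4≡9, 17^8≡8, 17^16≡64, 17^32≡8, 17^64≡64, 17^128≡8, 17^256≡64.
406 = 2 + 4 + 16 + 128 + 256, so 17^406 ≡ 70·9·64·8·64 ≡ 24 (mod 73).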